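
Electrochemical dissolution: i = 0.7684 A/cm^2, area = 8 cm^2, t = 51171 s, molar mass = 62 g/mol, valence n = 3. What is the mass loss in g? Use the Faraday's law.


Apply Faraday's law: m = i*A*t*M / (n*F)
Total charge passed Q = i*A*t = 0.7684*8*51171 = 314558.3712 C
m = Q*M/(n*F) = 314558.3712*62/(3*96485) = 67.377 g

67.377 g


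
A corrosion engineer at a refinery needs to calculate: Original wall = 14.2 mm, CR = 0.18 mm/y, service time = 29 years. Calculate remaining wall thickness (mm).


Remaining wall = original − CR × time
t = 14.2 − 0.18*29 = 14.2 − 5.22 = 8.98 mm

8.98 mm


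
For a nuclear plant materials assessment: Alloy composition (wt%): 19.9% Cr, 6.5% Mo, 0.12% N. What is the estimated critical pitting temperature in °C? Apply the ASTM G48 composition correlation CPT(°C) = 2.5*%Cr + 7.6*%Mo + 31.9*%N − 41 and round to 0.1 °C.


Apply the ASTM G48 empirical CPT estimate: CPT(°C) = 2.5*%Cr + 7.6*%Mo + 31.9*%N − 41
2.5*19.9 = 49.75; 7.6*6.5 = 49.4; 31.9*0.12 = 3.828
CPT = 49.75 + 49.4 + 3.828 − 41 = 61.978 °C
Rounded to 0.1 °C: CPT ≈ 62.0 °C

62.0 °C


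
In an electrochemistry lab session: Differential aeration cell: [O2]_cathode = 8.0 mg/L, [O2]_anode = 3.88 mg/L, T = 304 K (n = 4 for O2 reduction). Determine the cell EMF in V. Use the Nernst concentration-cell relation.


Apply the Nernst concentration-cell relation: E = (RT/nF)*ln(C_cathode/C_anode)
RT/nF = 8.314*304/(4*96485) = 0.00654883 V
ln(8.0/3.88) = 0.72361
E = 0.00654883 * 0.72361 = 0.00474 V

0.00474 V


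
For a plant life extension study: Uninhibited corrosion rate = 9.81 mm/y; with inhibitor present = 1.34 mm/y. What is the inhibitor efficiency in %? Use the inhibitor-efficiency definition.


Apply the inhibitor-efficiency definition: IE = (CR_blank − CR_inh)/CR_blank × 100
IE = (9.81 − 1.34) / 9.81 × 100
IE = 8.47 / 9.81 × 100 = 86.3 %

86.3 %


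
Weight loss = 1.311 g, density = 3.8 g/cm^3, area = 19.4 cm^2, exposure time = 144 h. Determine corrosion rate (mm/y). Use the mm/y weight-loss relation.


Apply the mm/y weight-loss relation: CR = 87600 * W / (D * A * T)
Numerator: 87600 * 1.311 = 114843.6
Denominator: 3.8 * 19.4 * 144 = 10615.68
CR = 114843.6 / 10615.68 = 10.818299 mm/y

10.818299 mm/y


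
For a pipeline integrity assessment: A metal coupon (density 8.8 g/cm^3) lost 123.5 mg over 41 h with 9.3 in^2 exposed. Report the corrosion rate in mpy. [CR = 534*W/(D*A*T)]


Apply the mpy weight-loss relation: CR = 534 * W / (D * A * T)
Numerator: 534 * 123.5 = 65949.0
Denominator: 8.8 * 9.3 * 41 = 3355.44
CR = 65949.0 / 3355.44 = 19.6544 mpy

19.6544 mpy


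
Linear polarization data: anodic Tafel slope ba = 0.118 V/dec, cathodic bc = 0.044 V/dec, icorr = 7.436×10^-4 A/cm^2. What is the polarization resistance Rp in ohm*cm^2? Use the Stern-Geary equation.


Apply the Stern-Geary equation: Rp = ba*bc / (2.303*icorr*(ba+bc))
ba*bc = 0.118*0.044 = 0.005192
ba+bc = 0.162; 2.303*icorr*(ba+bc) = 2.303*7.436×10^-4*0.162 = 2.7742675×10^-4
Rp = 0.005192 / 2.7742675×10^-4 = 18.7 ohm*cm^2

18.7 ohm*cm^2


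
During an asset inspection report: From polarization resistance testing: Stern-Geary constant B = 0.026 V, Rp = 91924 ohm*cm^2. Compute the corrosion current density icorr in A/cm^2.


Apply the Stern-Geary relation: icorr = B / Rp
icorr = 0.026 / 91924 = 2.828×10^-7 A/cm^2

2.828×10^-7 A/cm^2


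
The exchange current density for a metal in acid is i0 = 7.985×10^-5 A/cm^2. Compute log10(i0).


i0 = 7.985×10^-5 A/cm^2
log10(i0) = -4.098

-4.098


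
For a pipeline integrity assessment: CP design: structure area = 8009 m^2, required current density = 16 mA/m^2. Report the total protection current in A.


I = area * current density, then convert mA → A (÷1000)
I = 8009 * 16 / 1000 = 128.14 A

128.14 A


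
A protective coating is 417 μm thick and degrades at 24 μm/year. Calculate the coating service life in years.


Service life = thickness / degradation rate
Life = 417 / 24 = 17.4 years

17.4 years


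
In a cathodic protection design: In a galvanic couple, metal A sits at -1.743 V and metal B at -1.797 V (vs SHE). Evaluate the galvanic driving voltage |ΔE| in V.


Driving voltage is the absolute potential difference.
|ΔE| = |-1.743 − (-1.797)| = 0.054 V

0.054 V


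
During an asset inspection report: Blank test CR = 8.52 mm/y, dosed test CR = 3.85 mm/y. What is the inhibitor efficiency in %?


Apply the inhibitor-efficiency definition: IE = (CR_blank − CR_inh)/CR_blank × 100
IE = (8.52 − 3.85) / 8.52 × 100
IE = 4.67 / 8.52 × 100 = 54.8 %

54.8 %


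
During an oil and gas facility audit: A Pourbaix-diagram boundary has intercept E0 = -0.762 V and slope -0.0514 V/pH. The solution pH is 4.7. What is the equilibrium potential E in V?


Apply the Pourbaix line equation: E = E0 + slope*pH
E = -0.762 + (-0.0514)*4.7 = -0.762 + (-0.24158) = -1.00358 V
Rounded to 3 decimal places: E = -1.004 V

-1.004 V


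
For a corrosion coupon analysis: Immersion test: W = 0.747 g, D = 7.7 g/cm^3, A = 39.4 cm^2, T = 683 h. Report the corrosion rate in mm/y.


Apply the mm/y weight-loss relation: CR = 87600 * W / (D * A * T)
Numerator: 87600 * 0.747 = 65437.2
Denominator: 7.7 * 39.4 * 683 = 207208.54
CR = 65437.2 / 207208.54 = 0.3158 mm/y

0.3158 mm/y


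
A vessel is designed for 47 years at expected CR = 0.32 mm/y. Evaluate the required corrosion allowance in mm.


Corrosion allowance = CR × design life
CA = 0.32 * 47 = 15.04 mm

15.04 mm


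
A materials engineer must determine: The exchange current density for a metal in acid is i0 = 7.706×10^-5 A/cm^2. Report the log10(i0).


i0 = 7.706×10^-5 A/cm^2
log10(i0) = -4.113

-4.113


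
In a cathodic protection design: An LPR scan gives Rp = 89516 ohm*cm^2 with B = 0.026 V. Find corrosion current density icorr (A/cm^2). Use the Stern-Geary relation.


Apply the Stern-Geary relation: icorr = B / Rp
icorr = 0.026 / 89516 = 2.905×10^-7 A/cm^2

2.905×10^-7 A/cm^2


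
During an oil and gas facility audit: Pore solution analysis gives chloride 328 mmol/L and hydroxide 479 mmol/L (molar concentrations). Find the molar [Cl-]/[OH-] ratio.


Threshold parameter = [Cl-] / [OH-] (molar basis; both in mmol/L, so units cancel)
Ratio = 328 / 479 = 0.68

0.68


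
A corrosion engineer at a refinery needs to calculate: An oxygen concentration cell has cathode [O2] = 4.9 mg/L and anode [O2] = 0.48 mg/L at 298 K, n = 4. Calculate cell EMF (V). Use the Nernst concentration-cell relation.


Apply the Nernst concentration-cell relation: E = (RT/nF)*ln(C_cathode/C_anode)
RT/nF = 8.314*298/(4*96485) = 0.00641958 V
ln(4.9/0.48) = 2.3232
E = 0.00641958 * 2.3232 = 0.01491 V

0.01491 V


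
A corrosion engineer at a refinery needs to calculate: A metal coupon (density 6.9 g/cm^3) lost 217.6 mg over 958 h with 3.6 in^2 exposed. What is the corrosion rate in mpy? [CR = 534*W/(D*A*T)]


Apply the mpy weight-loss relation: CR = 534 * W / (D * A * T)
Numerator: 534 * 217.6 = 116198.4
Denominator: 6.9 * 3.6 * 958 = 23796.72
CR = 116198.4 / 23796.72 = 4.883 mpy

4.883 mpy


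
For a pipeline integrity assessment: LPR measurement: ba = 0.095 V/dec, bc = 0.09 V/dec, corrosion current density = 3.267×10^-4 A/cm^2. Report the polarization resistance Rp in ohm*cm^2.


Apply the Stern-Geary equation: Rp = ba*bc / (2.303*icorr*(ba+bc))
ba*bc = 0.095*0.09 = 0.00855
ba+bc = 0.185; 2.303*icorr*(ba+bc) = 2.303*3.267×10^-4*0.185 = 1.3919217×10^-4
Rp = 0.00855 / 1.3919217×10^-4 = 61.4 ohm*cm^2

61.4 ohm*cm^2


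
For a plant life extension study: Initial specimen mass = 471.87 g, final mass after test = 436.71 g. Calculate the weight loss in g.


Weight loss = initial − final
WL = 471.87 − 436.71 = 35.16 g

35.16 g


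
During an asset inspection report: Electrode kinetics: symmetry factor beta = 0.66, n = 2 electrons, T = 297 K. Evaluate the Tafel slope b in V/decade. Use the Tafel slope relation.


Apply the Tafel slope relation: b = 2.303*R*T/(beta*n*F)
Numerator: 2.303 * 8.314 * 297 = 5686.7
Denominator: 0.66 * 2 * 96485 = 127360.2
b = 5686.7 / 127360.2 = 0.0447 V/decade

0.0447 V/decade


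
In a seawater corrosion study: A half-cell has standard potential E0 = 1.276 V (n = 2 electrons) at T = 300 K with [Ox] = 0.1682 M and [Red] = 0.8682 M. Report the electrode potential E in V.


Apply the Nernst equation: E = E0 + (RT/nF)*ln([Ox]/[Red])
Step 1: RT/nF = 8.314*300/(2*96485) = 0.01292533 V
Step 2: [Ox]/[Red] = 0.1682/0.8682 = 0.193734
Step 3: ln(0.193734) = -1.641269
Step 4: correction = 0.01292533 * -1.641269 = -0.0212 V
E = 1.276 + -0.0212 = 1.2548 V

1.2548 V


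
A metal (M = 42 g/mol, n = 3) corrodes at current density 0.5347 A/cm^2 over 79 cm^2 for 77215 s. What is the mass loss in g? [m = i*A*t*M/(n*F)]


Apply Faraday's law: m = i*A*t*M / (n*F)
Total charge passed Q = i*A*t = 0.5347*79*77215 = 3261661.9795 C
m = Q*M/(n*F) = 3261661.9795*42/(3*96485) = 473.268 g

473.268 g


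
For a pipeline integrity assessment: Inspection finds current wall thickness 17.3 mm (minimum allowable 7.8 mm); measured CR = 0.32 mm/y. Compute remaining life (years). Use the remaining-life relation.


Apply the remaining-life relation: RL = (t_current − t_min) / CR
RL = (17.3 − 7.8) / 0.32 = 9.5 / 0.32 = 29.7 years

29.7 years


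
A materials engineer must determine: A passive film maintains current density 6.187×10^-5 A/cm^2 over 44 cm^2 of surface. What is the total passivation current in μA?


I = i_pass * A, then convert A → μA (×10^6)
I = 6.187×10^-5 * 44 * 10^6 = 2722.28 μA

2722.28 μA


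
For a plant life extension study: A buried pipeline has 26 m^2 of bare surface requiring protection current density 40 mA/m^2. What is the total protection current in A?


I = area * current density, then convert mA → A (÷1000)
I = 26 * 40 / 1000 = 1.04 A

1.04 A


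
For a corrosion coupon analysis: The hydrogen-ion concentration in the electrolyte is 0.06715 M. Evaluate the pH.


pH = −log10[H+]
pH = −log10(0.06715) = 1.17

1.17


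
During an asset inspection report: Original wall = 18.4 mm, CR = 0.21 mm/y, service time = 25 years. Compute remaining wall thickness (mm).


Remaining wall = original − CR × time
t = 18.4 − 0.21*25 = 18.4 − 5.25 = 13.15 mm

13.15 mm


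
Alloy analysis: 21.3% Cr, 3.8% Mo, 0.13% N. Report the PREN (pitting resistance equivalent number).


Apply the PREN formula: PREN = Cr + 3.3*Mo + 16*N
PREN = 21.3 + 3.3*3.8 + 16*0.13
PREN = 21.3 + 12.54 + 2.08 = 35.92

35.92


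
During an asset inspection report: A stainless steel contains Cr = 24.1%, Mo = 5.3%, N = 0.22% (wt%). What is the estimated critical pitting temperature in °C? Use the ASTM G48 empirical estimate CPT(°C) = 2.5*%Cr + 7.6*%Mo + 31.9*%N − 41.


Apply the ASTM G48 empirical CPT estimate: CPT(°C) = 2.5*%Cr + 7.6*%Mo + 31.9*%N − 41
2.5*24.1 = 60.25; 7.6*5.3 = 40.28; 31.9*0.22 = 7.018
CPT = 60.25 + 40.28 + 7.018 − 41 = 66.548 °C
Rounded to 0.1 °C: CPT ≈ 66.5 °C

66.5 °C


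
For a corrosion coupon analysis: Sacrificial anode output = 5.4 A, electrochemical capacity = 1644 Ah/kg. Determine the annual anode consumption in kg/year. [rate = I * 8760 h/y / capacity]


Annual consumption = current * hours per year / capacity
Rate = 5.4 * 8760 / 1644 = 28.8 kg/year

28.8 kg/year


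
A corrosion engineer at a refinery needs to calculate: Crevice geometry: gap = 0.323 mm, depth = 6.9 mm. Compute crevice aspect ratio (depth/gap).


Aspect ratio = depth / gap
Ratio = 6.9 / 0.323 = 21.4

21.4


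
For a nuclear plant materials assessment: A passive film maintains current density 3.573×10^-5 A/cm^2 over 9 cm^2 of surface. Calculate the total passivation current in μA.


I = i_pass * A, then convert A → μA (×10^6)
I = 3.573×10^-5 * 9 * 10^6 = 321.57 μA

321.57 μA


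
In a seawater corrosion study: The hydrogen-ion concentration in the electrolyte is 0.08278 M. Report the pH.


pH = −log10[H+]
pH = −log10(0.08278) = 1.08

1.08


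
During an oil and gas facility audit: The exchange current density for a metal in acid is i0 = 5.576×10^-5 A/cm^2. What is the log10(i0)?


i0 = 5.576×10^-5 A/cm^2
log10(i0) = -4.254

-4.254


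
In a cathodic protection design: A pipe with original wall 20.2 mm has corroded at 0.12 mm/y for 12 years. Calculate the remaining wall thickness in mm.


Remaining wall = original − CR × time
t = 20.2 − 0.12*12 = 20.2 − 1.44 = 18.76 mm

18.76 mm


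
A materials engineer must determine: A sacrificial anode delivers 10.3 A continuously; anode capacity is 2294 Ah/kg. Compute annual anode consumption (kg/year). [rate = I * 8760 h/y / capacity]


Annual consumption = current * hours per year / capacity
Rate = 10.3 * 8760 / 2294 = 39.3 kg/year

39.3 kg/year


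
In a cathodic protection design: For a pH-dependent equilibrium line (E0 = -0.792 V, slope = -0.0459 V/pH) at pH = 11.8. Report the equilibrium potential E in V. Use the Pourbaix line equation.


Apply the Pourbaix line equation: E = E0 + slope*pH
E = -0.792 + (-0.0459)*11.8 = -0.792 + (-0.54162) = -1.33362 V
Rounded to 4 decimal places: E = -1.3336 V

-1.3336 V


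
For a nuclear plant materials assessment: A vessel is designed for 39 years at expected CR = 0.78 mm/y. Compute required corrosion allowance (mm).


Corrosion allowance = CR × design life
CA = 0.78 * 39 = 30.42 mm

30.42 mm


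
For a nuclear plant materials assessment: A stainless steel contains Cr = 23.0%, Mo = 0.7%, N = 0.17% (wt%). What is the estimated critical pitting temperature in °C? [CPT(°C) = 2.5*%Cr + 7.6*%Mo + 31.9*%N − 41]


Apply the ASTM G48 empirical CPT estimate: CPT(°C) = 2.5*%Cr + 7.6*%Mo + 31.9*%N − 41
2.5*23.0 = 57.5; 7.6*0.7 = 5.32; 31.9*0.17 = 5.423
CPT = 57.5 + 5.32 + 5.423 − 41 = 27.243 °C
Rounded to 0.1 °C: CPT ≈ 27.2 °C

27.2 °C


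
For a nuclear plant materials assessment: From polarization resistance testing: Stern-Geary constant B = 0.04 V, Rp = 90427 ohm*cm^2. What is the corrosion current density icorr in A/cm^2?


Apply the Stern-Geary relation: icorr = B / Rp
icorr = 0.04 / 90427 = 4.423×10^-7 A/cm^2

4.423×10^-7 A/cm^2


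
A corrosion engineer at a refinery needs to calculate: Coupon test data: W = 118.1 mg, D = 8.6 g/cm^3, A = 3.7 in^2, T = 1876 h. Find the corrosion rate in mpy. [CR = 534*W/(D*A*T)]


Apply the mpy weight-loss relation: CR = 534 * W / (D * A * T)
Numerator: 534 * 118.1 = 63065.4
Denominator: 8.6 * 3.7 * 1876 = 59694.32
CR = 63065.4 / 59694.32 = 1.0565 mpy

1.0565 mpy


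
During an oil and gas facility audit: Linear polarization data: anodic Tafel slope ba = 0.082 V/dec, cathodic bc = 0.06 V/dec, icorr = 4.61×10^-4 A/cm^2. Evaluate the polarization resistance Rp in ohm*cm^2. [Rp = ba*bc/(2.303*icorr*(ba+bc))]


Apply the Stern-Geary equation: Rp = ba*bc / (2.303*icorr*(ba+bc))
ba*bc = 0.082*0.06 = 0.00492
ba+bc = 0.142; 2.303*icorr*(ba+bc) = 2.303*4.61×10^-4*0.142 = 1.5075899×10^-4
Rp = 0.00492 / 1.5075899×10^-4 = 32.63 ohm*cm^2

32.63 ohm*cm^2


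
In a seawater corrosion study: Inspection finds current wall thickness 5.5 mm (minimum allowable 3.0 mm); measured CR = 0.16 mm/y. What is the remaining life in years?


Apply the remaining-life relation: RL = (t_current − t_min) / CR
RL = (5.5 − 3.0) / 0.16 = 2.5 / 0.16 = 15.6 years

15.6 years


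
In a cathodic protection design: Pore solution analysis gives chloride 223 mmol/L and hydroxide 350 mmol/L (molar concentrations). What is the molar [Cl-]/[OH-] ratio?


Threshold parameter = [Cl-] / [OH-] (molar basis; both in mmol/L, so units cancel)
Ratio = 223 / 350 = 0.64

0.64


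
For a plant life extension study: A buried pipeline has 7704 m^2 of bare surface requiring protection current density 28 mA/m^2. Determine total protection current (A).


I = area * current density, then convert mA → A (÷1000)
I = 7704 * 28 / 1000 = 215.71 A

215.71 A


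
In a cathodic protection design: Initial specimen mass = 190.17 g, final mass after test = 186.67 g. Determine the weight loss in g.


Weight loss = initial − final
WL = 190.17 − 186.67 = 3.5 g

3.5 g


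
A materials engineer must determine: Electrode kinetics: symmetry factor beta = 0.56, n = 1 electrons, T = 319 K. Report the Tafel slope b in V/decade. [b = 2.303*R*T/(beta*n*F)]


Apply the Tafel slope relation: b = 2.303*R*T/(beta*n*F)
Numerator: 2.303 * 8.314 * 319 = 6107.94
Denominator: 0.56 * 1 * 96485 = 54031.6
b = 6107.94 / 54031.6 = 0.113 V/decade

0.113 V/decade


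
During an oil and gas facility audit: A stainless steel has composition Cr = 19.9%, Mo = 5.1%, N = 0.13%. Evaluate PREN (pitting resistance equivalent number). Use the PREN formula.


Apply the PREN formula: PREN = Cr + 3.3*Mo + 16*N
PREN = 19.9 + 3.3*5.1 + 16*0.13
PREN = 19.9 + 16.83 + 2.08 = 38.81

38.81


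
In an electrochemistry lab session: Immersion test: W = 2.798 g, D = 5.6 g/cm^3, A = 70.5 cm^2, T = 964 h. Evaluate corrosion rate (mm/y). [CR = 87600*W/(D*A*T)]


Apply the mm/y weight-loss relation: CR = 87600 * W / (D * A * T)
Numerator: 87600 * 2.798 = 245104.8
Denominator: 5.6 * 70.5 * 964 = 380587.2
CR = 245104.8 / 380587.2 = 0.64402 mm/y

0.64402 mm/y


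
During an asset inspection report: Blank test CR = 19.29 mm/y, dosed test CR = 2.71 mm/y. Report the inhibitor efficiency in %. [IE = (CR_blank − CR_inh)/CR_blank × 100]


Apply the inhibitor-efficiency definition: IE = (CR_blank − CR_inh)/CR_blank × 100
IE = (19.29 − 2.71) / 19.29 × 100
IE = 16.58 / 19.29 × 100 = 86.0 %

86.0 %


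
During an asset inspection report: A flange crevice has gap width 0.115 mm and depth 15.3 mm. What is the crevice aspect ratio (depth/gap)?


Aspect ratio = depth / gap
Ratio = 15.3 / 0.115 = 133.0

133.0


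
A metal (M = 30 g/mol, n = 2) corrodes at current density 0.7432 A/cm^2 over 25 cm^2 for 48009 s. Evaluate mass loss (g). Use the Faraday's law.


Apply Faraday's law: m = i*A*t*M / (n*F)
Total charge passed Q = i*A*t = 0.7432*25*48009 = 892007.22 C
m = Q*M/(n*F) = 892007.22*30/(2*96485) = 138.6755 g

138.6755 g


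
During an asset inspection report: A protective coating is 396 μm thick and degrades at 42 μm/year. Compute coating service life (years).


Service life = thickness / degradation rate
Life = 396 / 42 = 9.4 years

9.4 years


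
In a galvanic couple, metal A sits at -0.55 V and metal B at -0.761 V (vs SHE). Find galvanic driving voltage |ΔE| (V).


Driving voltage is the absolute potential difference.
|ΔE| = |-0.55 − (-0.761)| = 0.211 V

0.211 V


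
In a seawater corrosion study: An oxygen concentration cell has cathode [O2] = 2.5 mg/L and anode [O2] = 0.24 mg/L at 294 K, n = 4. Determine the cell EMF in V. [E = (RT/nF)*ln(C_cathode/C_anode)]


Apply the Nernst concentration-cell relation: E = (RT/nF)*ln(C_cathode/C_anode)
RT/nF = 8.314*294/(4*96485) = 0.00633341 V
ln(2.5/0.24) = 2.34341
E = 0.00633341 * 2.34341 = 0.01484 V

0.01484 V


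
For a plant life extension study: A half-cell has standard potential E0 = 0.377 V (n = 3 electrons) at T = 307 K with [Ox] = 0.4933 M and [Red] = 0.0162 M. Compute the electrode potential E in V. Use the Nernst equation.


Apply the Nernst equation: E = E0 + (RT/nF)*ln([Ox]/[Red])
Step 1: RT/nF = 8.314*307/(3*96485) = 0.00881794 V
Step 2: [Ox]/[Red] = 0.4933/0.0162 = 30.450617
Step 3: ln(30.450617) = 3.416106
Step 4: correction = 0.00881794 * 3.416106 = 0.0301 V
E = 0.377 + 0.0301 = 0.4071 V

0.4071 V


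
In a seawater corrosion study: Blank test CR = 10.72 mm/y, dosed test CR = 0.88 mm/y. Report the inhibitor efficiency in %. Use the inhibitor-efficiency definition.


Apply the inhibitor-efficiency definition: IE = (CR_blank − CR_inh)/CR_blank × 100
IE = (10.72 − 0.88) / 10.72 × 100
IE = 9.84 / 10.72 × 100 = 91.8 %

91.8 %


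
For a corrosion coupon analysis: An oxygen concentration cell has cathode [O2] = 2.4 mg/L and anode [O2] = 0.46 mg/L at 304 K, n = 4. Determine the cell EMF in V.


Apply the Nernst concentration-cell relation: E = (RT/nF)*ln(C_cathode/C_anode)
RT/nF = 8.314*304/(4*96485) = 0.00654883 V
ln(2.4/0.46) = 1.652
E = 0.00654883 * 1.652 = 0.01082 V

0.01082 V


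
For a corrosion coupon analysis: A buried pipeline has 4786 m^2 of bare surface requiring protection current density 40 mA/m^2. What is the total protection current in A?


I = area * current density, then convert mA → A (÷1000)
I = 4786 * 40 / 1000 = 191.44 A

191.44 A


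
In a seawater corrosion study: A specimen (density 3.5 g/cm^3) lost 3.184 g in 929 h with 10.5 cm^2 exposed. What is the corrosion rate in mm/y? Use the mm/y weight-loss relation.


Apply the mm/y weight-loss relation: CR = 87600 * W / (D * A * T)
Numerator: 87600 * 3.184 = 278918.4
Denominator: 3.5 * 10.5 * 929 = 34140.75
CR = 278918.4 / 34140.75 = 8.1697 mm/y

8.1697 mm/y


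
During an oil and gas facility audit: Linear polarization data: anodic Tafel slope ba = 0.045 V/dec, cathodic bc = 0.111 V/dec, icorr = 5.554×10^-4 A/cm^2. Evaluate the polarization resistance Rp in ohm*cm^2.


Apply the Stern-Geary equation: Rp = ba*bc / (2.303*icorr*(ba+bc))
ba*bc = 0.045*0.111 = 0.004995
ba+bc = 0.156; 2.303*icorr*(ba+bc) = 2.303*5.554×10^-4*0.156 = 1.9953745×10^-4
Rp = 0.004995 / 1.9953745×10^-4 = 25.0 ohm*cm^2

25.0 ohm*cm^2


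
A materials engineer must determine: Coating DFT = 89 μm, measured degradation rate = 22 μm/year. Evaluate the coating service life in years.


Service life = thickness / degradation rate
Life = 89 / 22 = 4.0 years

4.0 years


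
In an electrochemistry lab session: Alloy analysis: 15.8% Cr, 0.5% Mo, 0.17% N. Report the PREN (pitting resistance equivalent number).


Apply the PREN formula: PREN = Cr + 3.3*Mo + 16*N
PREN = 15.8 + 3.3*0.5 + 16*0.17
PREN = 15.8 + 1.65 + 2.72 = 20.17

20.17


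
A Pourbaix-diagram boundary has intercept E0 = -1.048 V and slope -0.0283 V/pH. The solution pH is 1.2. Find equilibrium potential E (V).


Apply the Pourbaix line equation: E = E0 + slope*pH
E = -1.048 + (-0.0283)*1.2 = -1.048 + (-0.03396) = -1.08196 V
Rounded to 3 decimal places: E = -1.082 V

-1.082 V


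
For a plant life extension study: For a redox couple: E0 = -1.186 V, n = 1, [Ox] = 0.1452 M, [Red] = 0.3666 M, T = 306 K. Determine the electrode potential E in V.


Apply the Nernst equation: E = E0 + (RT/nF)*ln([Ox]/[Red])
Step 1: RT/nF = 8.314*306/(1*96485) = 0.02636766 V
Step 2: [Ox]/[Red] = 0.1452/0.3666 = 0.396072
Step 3: ln(0.396072) = -0.926159
Step 4: correction = 0.02636766 * -0.926159 = -0.0244 V
E = -1.186 + -0.0244 = -1.2104 V

-1.2104 V


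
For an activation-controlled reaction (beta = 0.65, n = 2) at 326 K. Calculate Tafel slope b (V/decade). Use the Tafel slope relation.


Apply the Tafel slope relation: b = 2.303*R*T/(beta*n*F)
Numerator: 2.303 * 8.314 * 326 = 6241.97
Denominator: 0.65 * 2 * 96485 = 125430.5
b = 6241.97 / 125430.5 = 0.05 V/decade

0.05 V/decade


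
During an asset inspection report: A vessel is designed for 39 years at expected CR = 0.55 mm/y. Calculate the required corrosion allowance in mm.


Corrosion allowance = CR × design life
CA = 0.55 * 39 = 21.45 mm

21.45 mm


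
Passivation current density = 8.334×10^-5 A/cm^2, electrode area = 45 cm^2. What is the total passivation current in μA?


I = i_pass * A, then convert A → μA (×10^6)
I = 8.334×10^-5 * 45 * 10^6 = 3750.3 μA

3750.3 μA


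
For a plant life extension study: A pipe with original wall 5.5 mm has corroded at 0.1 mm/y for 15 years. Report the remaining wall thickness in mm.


Remaining wall = original − CR × time
t = 5.5 − 0.1*15 = 5.5 − 1.5 = 4.0 mm

4.0 mm


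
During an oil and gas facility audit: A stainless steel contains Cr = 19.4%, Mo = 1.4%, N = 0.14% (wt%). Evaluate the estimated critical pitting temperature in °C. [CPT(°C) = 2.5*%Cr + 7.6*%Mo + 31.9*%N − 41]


Apply the ASTM G48 empirical CPT estimate: CPT(°C) = 2.5*%Cr + 7.6*%Mo + 31.9*%N − 41
2.5*19.4 = 48.5; 7.6*1.4 = 10.64; 31.9*0.14 = 4.466
CPT = 48.5 + 10.64 + 4.466 − 41 = 22.606 °C
Rounded to 0.1 °C: CPT ≈ 22.6 °C

22.6 °C


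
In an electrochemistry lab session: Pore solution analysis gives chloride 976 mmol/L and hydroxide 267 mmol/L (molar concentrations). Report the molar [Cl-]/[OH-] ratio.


Threshold parameter = [Cl-] / [OH-] (molar basis; both in mmol/L, so units cancel)
Ratio = 976 / 267 = 3.66

3.66


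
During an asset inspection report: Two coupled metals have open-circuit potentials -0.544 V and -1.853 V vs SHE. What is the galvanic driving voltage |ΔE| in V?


Driving voltage is the absolute potential difference.
|ΔE| = |-0.544 − (-1.853)| = 1.309 V

1.309 V


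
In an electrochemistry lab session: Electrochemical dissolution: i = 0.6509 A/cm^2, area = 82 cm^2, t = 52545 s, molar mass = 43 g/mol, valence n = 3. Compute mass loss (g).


Apply Faraday's law: m = i*A*t*M / (n*F)
Total charge passed Q = i*A*t = 0.6509*82*52545 = 2804526.321 C
m = Q*M/(n*F) = 2804526.321*43/(3*96485) = 416.627 g

416.627 g


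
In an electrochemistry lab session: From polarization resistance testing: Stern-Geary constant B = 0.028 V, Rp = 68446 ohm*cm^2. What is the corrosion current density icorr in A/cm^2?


Apply the Stern-Geary relation: icorr = B / Rp
icorr = 0.028 / 68446 = 4.091×10^-7 A/cm^2

4.091×10^-7 A/cm^2


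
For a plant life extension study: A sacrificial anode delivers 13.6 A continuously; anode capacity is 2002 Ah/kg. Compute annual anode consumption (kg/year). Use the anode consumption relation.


Annual consumption = current * hours per year / capacity
Rate = 13.6 * 8760 / 2002 = 59.5 kg/year

59.5 kg/year


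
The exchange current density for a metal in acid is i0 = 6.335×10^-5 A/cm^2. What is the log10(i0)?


i0 = 6.335×10^-5 A/cm^2
log10(i0) = -4.198

-4.198


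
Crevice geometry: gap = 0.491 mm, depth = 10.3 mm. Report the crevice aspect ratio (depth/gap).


Aspect ratio = depth / gap
Ratio = 10.3 / 0.491 = 21.0

21.0


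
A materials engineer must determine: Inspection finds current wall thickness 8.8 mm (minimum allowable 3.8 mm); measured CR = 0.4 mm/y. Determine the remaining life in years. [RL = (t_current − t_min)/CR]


Apply the remaining-life relation: RL = (t_current − t_min) / CR
RL = (8.8 − 3.8) / 0.4 = 5.0 / 0.4 = 12.5 years

12.5 years


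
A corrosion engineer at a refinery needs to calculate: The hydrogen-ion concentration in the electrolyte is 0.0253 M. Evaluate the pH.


pH = −log10[H+]
pH = −log10(0.0253) = 1.6

1.6


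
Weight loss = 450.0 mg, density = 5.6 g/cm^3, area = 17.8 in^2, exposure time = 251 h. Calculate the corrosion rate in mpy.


Apply the mpy weight-loss relation: CR = 534 * W / (D * A * T)
Numerator: 534 * 450.0 = 240300.0
Denominator: 5.6 * 17.8 * 251 = 25019.68
CR = 240300.0 / 25019.68 = 9.60444 mpy

9.60444 mpy


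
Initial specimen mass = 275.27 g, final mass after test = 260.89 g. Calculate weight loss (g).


Weight loss = initial − final
WL = 275.27 − 260.89 = 14.38 g

14.38 g


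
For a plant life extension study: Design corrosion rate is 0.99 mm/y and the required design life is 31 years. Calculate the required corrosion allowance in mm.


Corrosion allowance = CR × design life
CA = 0.99 * 31 = 30.69 mm

30.69 mm


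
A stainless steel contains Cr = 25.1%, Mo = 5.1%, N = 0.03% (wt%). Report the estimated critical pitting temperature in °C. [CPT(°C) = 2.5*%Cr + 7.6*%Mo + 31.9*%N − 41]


Apply the ASTM G48 empirical CPT estimate: CPT(°C) = 2.5*%Cr + 7.6*%Mo + 31.9*%N − 41
2.5*25.1 = 62.75; 7.6*5.1 = 38.76; 31.9*0.03 = 0.957
CPT = 62.75 + 38.76 + 0.957 − 41 = 61.467 °C
Rounded to 0.1 °C: CPT ≈ 61.5 °C

61.5 °C


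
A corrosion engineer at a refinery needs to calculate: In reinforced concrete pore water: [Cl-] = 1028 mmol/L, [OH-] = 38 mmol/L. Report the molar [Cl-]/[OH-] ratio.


Threshold parameter = [Cl-] / [OH-] (molar basis; both in mmol/L, so units cancel)
Ratio = 1028 / 38 = 27.05

27.05


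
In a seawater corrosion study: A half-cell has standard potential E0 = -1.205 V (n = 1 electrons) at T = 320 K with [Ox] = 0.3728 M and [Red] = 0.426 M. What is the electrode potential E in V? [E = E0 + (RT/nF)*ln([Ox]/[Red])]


Apply the Nernst equation: E = E0 + (RT/nF)*ln([Ox]/[Red])
Step 1: RT/nF = 8.314*320/(1*96485) = 0.02757403 V
Step 2: [Ox]/[Red] = 0.3728/0.426 = 0.875117
Step 3: ln(0.875117) = -0.133398
Step 4: correction = 0.02757403 * -0.133398 = -0.0037 V
E = -1.205 + -0.0037 = -1.2087 V

-1.2087 V


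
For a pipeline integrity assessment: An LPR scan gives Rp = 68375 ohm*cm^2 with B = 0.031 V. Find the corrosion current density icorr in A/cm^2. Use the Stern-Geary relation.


Apply the Stern-Geary relation: icorr = B / Rp
icorr = 0.031 / 68375 = 4.534×10^-7 A/cm^2

4.534×10^-7 A/cm^2


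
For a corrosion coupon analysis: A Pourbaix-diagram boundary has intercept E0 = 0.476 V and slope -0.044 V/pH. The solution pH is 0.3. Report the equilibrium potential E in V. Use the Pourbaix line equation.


Apply the Pourbaix line equation: E = E0 + slope*pH
E = 0.476 + (-0.044)*0.3 = 0.476 + (-0.0132) = 0.4628 V
Rounded to 4 decimal places: E = 0.4628 V

0.4628 V


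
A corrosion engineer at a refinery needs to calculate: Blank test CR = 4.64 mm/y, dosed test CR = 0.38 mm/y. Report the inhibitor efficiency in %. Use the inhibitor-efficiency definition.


Apply the inhibitor-efficiency definition: IE = (CR_blank − CR_inh)/CR_blank × 100
IE = (4.64 − 0.38) / 4.64 × 100
IE = 4.26 / 4.64 × 100 = 91.8 %

91.8 %


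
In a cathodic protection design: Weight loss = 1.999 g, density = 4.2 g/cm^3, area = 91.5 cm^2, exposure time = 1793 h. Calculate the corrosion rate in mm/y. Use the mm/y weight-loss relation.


Apply the mm/y weight-loss relation: CR = 87600 * W / (D * A * T)
Numerator: 87600 * 1.999 = 175112.4
Denominator: 4.2 * 91.5 * 1793 = 689049.9
CR = 175112.4 / 689049.9 = 0.25414 mm/y

0.25414 mm/y


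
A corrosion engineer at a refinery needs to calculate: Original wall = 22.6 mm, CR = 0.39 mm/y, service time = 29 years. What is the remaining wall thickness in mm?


Remaining wall = original − CR × time
t = 22.6 − 0.39*29 = 22.6 − 11.31 = 11.29 mm

11.29 mm


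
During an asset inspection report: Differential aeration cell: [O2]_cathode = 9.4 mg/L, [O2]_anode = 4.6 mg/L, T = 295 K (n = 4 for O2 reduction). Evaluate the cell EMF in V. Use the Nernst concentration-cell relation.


Apply the Nernst concentration-cell relation: E = (RT/nF)*ln(C_cathode/C_anode)
RT/nF = 8.314*295/(4*96485) = 0.00635495 V
ln(9.4/4.6) = 0.71465
E = 0.00635495 * 0.71465 = 0.00454 V

0.00454 V


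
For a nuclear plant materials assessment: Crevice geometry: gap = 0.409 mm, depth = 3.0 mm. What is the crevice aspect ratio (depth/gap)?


Aspect ratio = depth / gap
Ratio = 3.0 / 0.409 = 7.3

7.3


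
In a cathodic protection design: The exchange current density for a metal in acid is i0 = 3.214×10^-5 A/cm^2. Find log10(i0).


i0 = 3.214×10^-5 A/cm^2
log10(i0) = -4.493

-4.493


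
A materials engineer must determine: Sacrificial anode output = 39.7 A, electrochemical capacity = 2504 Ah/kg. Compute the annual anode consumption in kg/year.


Annual consumption = current * hours per year / capacity
Rate = 39.7 * 8760 / 2504 = 138.9 kg/year

138.9 kg/year


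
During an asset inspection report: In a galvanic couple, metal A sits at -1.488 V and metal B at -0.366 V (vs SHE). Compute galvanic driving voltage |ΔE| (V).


Driving voltage is the absolute potential difference.
|ΔE| = |-1.488 − (-0.366)| = 1.122 V

1.122 V


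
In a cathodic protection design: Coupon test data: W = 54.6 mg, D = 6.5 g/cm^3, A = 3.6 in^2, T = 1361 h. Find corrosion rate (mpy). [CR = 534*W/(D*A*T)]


Apply the mpy weight-loss relation: CR = 534 * W / (D * A * T)
Numerator: 534 * 54.6 = 29156.4
Denominator: 6.5 * 3.6 * 1361 = 31847.4
CR = 29156.4 / 31847.4 = 0.9155 mpy

0.9155 mpy


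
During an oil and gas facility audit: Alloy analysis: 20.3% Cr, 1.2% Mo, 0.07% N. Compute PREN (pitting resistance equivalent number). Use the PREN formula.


Apply the PREN formula: PREN = Cr + 3.3*Mo + 16*N
PREN = 20.3 + 3.3*1.2 + 16*0.07
PREN = 20.3 + 3.96 + 1.12 = 25.38

25.38


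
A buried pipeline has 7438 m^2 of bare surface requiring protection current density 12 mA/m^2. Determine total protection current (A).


I = area * current density, then convert mA → A (÷1000)
I = 7438 * 12 / 1000 = 89.26 A

89.26 A


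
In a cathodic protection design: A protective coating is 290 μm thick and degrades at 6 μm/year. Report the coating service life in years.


Service life = thickness / degradation rate
Life = 290 / 6 = 48.3 years

48.3 years


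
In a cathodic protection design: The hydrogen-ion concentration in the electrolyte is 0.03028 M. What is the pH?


pH = −log10[H+]
pH = −log10(0.03028) = 1.52

1.52


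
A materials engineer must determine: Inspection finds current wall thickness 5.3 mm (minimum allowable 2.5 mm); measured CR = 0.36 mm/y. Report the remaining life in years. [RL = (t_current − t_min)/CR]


Apply the remaining-life relation: RL = (t_current − t_min) / CR
RL = (5.3 − 2.5) / 0.36 = 2.8 / 0.36 = 7.8 years

7.8 years


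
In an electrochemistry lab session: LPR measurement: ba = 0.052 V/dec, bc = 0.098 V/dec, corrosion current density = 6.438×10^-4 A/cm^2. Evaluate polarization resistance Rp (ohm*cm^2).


Apply the Stern-Geary equation: Rp = ba*bc / (2.303*icorr*(ba+bc))
ba*bc = 0.052*0.098 = 0.005096
ba+bc = 0.15; 2.303*icorr*(ba+bc) = 2.303*6.438×10^-4*0.15 = 2.2240071×10^-4
Rp = 0.005096 / 2.2240071×10^-4 = 22.91 ohm*cm^2

22.91 ohm*cm^2


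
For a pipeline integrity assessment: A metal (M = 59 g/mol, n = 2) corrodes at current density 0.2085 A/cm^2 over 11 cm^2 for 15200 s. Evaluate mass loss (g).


Apply Faraday's law: m = i*A*t*M / (n*F)
Total charge passed Q = i*A*t = 0.2085*11*15200 = 34861.2 C
m = Q*M/(n*F) = 34861.2*59/(2*96485) = 10.659 g

10.659 g


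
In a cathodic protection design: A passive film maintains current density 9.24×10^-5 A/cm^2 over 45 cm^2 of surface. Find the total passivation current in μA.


I = i_pass * A, then convert A → μA (×10^6)
I = 9.24×10^-5 * 45 * 10^6 = 4158.0 μA

4158.0 μA


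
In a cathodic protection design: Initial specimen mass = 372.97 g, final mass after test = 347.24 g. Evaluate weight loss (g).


Weight loss = initial − final
WL = 372.97 − 347.24 = 25.73 g

25.73 g


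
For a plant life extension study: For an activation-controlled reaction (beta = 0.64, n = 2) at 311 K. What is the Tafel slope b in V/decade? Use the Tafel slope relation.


Apply the Tafel slope relation: b = 2.303*R*T/(beta*n*F)
Numerator: 2.303 * 8.314 * 311 = 5954.76
Denominator: 0.64 * 2 * 96485 = 123500.8
b = 5954.76 / 123500.8 = 0.048 V/decade

0.048 V/decade


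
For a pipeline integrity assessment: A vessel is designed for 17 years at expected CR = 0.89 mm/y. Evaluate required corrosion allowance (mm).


Corrosion allowance = CR × design life
CA = 0.89 * 17 = 15.13 mm

15.13 mm


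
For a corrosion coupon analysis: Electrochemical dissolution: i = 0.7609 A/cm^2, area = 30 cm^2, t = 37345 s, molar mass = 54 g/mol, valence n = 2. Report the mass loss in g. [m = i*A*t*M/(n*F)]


Apply Faraday's law: m = i*A*t*M / (n*F)
Total charge passed Q = i*A*t = 0.7609*30*37345 = 852474.315 C
m = Q*M/(n*F) = 852474.315*54/(2*96485) = 238.55321 g

238.55321 g


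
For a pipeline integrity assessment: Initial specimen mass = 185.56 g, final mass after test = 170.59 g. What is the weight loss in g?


Weight loss = initial − final
WL = 185.56 − 170.59 = 14.97 g

14.97 g


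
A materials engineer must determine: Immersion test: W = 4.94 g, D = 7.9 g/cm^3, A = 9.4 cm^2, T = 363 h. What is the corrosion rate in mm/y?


Apply the mm/y weight-loss relation: CR = 87600 * W / (D * A * T)
Numerator: 87600 * 4.94 = 432744.0
Denominator: 7.9 * 9.4 * 363 = 26956.38
CR = 432744.0 / 26956.38 = 16.053491 mm/y

16.053491 mm/y


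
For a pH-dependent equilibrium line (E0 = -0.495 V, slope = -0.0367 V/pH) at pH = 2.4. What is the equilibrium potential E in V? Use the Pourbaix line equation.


Apply the Pourbaix line equation: E = E0 + slope*pH
E = -0.495 + (-0.0367)*2.4 = -0.495 + (-0.08808) = -0.58308 V
Rounded to 4 decimal places: E = -0.5831 V

-0.5831 V


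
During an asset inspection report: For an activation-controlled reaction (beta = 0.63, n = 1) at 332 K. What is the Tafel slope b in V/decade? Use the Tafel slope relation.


Apply the Tafel slope relation: b = 2.303*R*T/(beta*n*F)
Numerator: 2.303 * 8.314 * 332 = 6356.85
Denominator: 0.63 * 1 * 96485 = 60785.55
b = 6356.85 / 60785.55 = 0.105 V/decade

0.105 V/decade


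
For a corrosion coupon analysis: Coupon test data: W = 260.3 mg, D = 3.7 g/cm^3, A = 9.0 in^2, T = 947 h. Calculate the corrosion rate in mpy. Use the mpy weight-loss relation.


Apply the mpy weight-loss relation: CR = 534 * W / (D * A * T)
Numerator: 534 * 260.3 = 139000.2
Denominator: 3.7 * 9.0 * 947 = 31535.1
CR = 139000.2 / 31535.1 = 4.4078 mpy

4.4078 mpy


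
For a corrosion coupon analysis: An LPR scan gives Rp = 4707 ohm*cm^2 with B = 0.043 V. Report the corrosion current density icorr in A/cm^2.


Apply the Stern-Geary relation: icorr = B / Rp
icorr = 0.043 / 4707 = 9.135×10^-6 A/cm^2

9.135×10^-6 A/cm^2


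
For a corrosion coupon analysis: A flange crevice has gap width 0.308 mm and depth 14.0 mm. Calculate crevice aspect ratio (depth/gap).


Aspect ratio = depth / gap
Ratio = 14.0 / 0.308 = 45.5

45.5


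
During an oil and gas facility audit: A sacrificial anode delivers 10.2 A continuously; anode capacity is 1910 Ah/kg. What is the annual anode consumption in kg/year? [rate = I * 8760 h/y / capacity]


Annual consumption = current * hours per year / capacity
Rate = 10.2 * 8760 / 1910 = 46.8 kg/year

46.8 kg/year


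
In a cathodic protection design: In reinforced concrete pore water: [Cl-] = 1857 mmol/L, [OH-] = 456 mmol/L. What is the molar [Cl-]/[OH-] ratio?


Threshold parameter = [Cl-] / [OH-] (molar basis; both in mmol/L, so units cancel)
Ratio = 1857 / 456 = 4.07

4.07


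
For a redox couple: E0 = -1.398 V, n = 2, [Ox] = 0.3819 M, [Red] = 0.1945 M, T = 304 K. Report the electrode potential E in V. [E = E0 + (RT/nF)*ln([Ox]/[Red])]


Apply the Nernst equation: E = E0 + (RT/nF)*ln([Ox]/[Red])
Step 1: RT/nF = 8.314*304/(2*96485) = 0.01309766 V
Step 2: [Ox]/[Red] = 0.3819/0.1945 = 1.963496
Step 3: ln(1.963496) = 0.674727
Step 4: correction = 0.01309766 * 0.674727 = 0.009 V
E = -1.398 + 0.009 = -1.389 V

-1.389 V


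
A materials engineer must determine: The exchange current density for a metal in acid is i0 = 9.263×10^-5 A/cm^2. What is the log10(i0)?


i0 = 9.263×10^-5 A/cm^2
log10(i0) = -4.033

-4.033


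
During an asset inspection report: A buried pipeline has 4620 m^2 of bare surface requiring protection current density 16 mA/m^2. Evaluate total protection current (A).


I = area * current density, then convert mA → A (÷1000)
I = 4620 * 16 / 1000 = 73.92 A

73.92 A


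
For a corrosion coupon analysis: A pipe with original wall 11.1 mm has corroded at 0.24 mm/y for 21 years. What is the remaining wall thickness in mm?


Remaining wall = original − CR × time
t = 11.1 − 0.24*21 = 11.1 − 5.04 = 6.06 mm

6.06 mm


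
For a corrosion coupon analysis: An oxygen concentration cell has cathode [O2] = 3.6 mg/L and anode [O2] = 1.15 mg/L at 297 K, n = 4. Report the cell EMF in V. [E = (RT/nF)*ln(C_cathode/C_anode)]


Apply the Nernst concentration-cell relation: E = (RT/nF)*ln(C_cathode/C_anode)
RT/nF = 8.314*297/(4*96485) = 0.00639804 V
ln(3.6/1.15) = 1.14117
E = 0.00639804 * 1.14117 = 0.0073 V

0.0073 V
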